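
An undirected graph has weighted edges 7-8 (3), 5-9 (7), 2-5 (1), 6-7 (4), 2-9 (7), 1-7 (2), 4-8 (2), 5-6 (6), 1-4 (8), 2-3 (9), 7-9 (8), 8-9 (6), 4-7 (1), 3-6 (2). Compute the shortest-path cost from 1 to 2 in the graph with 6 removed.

Checking several routes:
1 - 7 - 9 - 2: 2 + 8 + 7 = 17
1 - 7 - 9 - 5 - 2: 2 + 8 + 7 + 1 = 18
1 - 7 - 8 - 9 - 2: 2 + 3 + 6 + 7 = 18
1 - 7 - 8 - 9 - 5 - 2: 2 + 3 + 6 + 7 + 1 = 19
1 - 7 - 4 - 8 - 9 - 2: 2 + 1 + 2 + 6 + 7 = 18
Best route has total 17.

17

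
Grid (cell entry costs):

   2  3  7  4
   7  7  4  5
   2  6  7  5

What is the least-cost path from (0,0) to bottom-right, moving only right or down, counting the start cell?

26

Cheapest: [0,0] -> [0,1] -> [0,2] -> [0,3] -> [1,3] -> [2,3]
  2 + 3 + 7 + 4 + 5 + 5 = 26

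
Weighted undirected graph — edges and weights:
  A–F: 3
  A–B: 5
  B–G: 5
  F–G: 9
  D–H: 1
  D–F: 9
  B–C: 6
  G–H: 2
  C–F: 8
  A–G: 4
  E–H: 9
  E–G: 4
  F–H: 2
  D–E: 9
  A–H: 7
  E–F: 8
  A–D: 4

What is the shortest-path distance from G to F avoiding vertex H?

7

Comparing a few candidate routes:
G - B - C - F: 5 + 6 + 8 = 19
G - F: 9
G - A - D - F: 4 + 4 + 9 = 17
G - B - A - F: 5 + 5 + 3 = 13
G - E - F: 4 + 8 = 12
G - A - F: 4 + 3 = 7
Best route has total 7.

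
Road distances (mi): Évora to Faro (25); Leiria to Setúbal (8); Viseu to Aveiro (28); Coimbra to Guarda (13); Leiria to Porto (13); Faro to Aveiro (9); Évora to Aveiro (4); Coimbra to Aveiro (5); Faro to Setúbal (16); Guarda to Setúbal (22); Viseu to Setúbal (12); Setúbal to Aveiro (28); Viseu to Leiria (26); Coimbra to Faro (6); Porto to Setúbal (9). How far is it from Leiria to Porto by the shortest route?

Comparing a few candidate routes:
Leiria-Setúbal-Porto: 8 + 9 = 17
Leiria-Viseu-Setúbal-Porto: 26 + 12 + 9 = 47
Leiria-Porto: 13
Leiria-Viseu-Aveiro-Faro-Setúbal-Porto: 26 + 28 + 9 + 16 + 9 = 88
Best route has total 13 mi.

13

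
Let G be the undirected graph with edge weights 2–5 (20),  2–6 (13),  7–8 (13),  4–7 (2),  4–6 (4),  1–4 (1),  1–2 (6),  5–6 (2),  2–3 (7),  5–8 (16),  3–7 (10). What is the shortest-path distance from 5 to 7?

8

Some routes from 5 to 7:
5-6-2-1-4-7: 2 + 13 + 6 + 1 + 2 = 24
5-2-1-4-7: 20 + 6 + 1 + 2 = 29
5-6-4-1-2-3-7: 2 + 4 + 1 + 6 + 7 + 10 = 30
5-6-4-7: 2 + 4 + 2 = 8
5-8-7: 16 + 13 = 29
5-6-2-3-7: 2 + 13 + 7 + 10 = 32
Best route has total 8.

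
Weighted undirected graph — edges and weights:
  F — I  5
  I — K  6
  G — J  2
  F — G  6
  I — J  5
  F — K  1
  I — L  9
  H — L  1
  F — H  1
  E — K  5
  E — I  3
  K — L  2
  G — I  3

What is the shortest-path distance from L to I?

Some routes from L to I:
L-I: 9
L-H-F-I: 1 + 1 + 5 = 7
L-K-F-I: 2 + 1 + 5 = 8
L-K-I: 2 + 6 = 8
Best route has total 7.

7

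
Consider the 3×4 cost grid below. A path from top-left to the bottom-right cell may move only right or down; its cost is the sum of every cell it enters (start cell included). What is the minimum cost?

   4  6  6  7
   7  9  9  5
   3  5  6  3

Best path: (0,0) -> (1,0) -> (2,0) -> (2,1) -> (2,2) -> (2,3)
Cost: 4 + 7 + 3 + 5 + 6 + 3 = 28

28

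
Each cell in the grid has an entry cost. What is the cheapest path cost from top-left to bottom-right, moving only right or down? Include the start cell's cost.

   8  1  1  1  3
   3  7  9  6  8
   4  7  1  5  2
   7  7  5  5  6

30

Path r0c0 -> r0c1 -> r0c2 -> r0c3 -> r0c4 -> r1c4 -> r2c4 -> r3c4: 8 + 1 + 1 + 1 + 3 + 8 + 2 + 6 = 30.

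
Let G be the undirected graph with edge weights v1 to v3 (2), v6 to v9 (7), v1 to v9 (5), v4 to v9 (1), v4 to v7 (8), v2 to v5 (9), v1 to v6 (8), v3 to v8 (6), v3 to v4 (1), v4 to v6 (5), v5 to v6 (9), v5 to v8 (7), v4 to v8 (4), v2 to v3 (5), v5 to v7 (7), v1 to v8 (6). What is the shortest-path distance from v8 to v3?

Comparing a few candidate routes:
v8 → v4 → v6 → v1 → v3: 4 + 5 + 8 + 2 = 19
v8 → v4 → v3: 4 + 1 = 5
v8 → v3: 6
v8 → v1 → v3: 6 + 2 = 8
v8 → v4 → v9 → v1 → v3: 4 + 1 + 5 + 2 = 12
v8 → v1 → v9 → v4 → v3: 6 + 5 + 1 + 1 = 13
Best route has total 5.

5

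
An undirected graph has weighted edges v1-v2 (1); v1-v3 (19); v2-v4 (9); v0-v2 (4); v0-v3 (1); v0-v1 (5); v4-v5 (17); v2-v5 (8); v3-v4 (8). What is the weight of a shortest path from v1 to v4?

Some routes from v1 to v4:
v1 → v0 → v2 → v4: 5 + 4 + 9 = 18
v1 → v2 → v5 → v4: 1 + 8 + 17 = 26
v1 → v2 → v0 → v3 → v4: 1 + 4 + 1 + 8 = 14
v1 → v2 → v4: 1 + 9 = 10
v1 → v0 → v3 → v4: 5 + 1 + 8 = 14
Best route has total 10.

10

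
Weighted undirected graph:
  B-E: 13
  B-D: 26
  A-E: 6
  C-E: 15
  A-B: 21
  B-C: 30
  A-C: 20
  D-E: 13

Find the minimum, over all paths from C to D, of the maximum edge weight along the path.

15

Some routes from C to D:
C-A-E-D: max(20, 6, 13) = 20
C-A-B-E-D: max(20, 21, 13, 13) = 21
C-E-D: max(15, 13) = 15
C-A-B-D: max(20, 21, 26) = 26
The minimum achievable maximum is 15.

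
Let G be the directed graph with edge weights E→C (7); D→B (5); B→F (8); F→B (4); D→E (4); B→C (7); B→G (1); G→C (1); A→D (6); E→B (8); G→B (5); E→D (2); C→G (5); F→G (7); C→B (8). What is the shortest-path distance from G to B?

Candidate routes:
G-C-B: 1 + 8 = 9
G-B: 5
Best route has total 5.

5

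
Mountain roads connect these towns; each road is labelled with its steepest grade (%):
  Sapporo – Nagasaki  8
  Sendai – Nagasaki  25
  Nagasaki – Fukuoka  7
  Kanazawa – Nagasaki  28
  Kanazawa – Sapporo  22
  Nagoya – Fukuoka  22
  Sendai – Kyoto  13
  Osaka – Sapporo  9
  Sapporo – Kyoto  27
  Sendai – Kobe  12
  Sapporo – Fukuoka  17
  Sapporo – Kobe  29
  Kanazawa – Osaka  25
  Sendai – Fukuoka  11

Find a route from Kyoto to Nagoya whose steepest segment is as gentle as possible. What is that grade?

Checking several routes:
Kyoto→Sendai→Nagasaki→Sapporo→Fukuoka→Nagoya: max(13, 25, 8, 17, 22) = 25
Kyoto→Sendai→Fukuoka→Nagoya: max(13, 11, 22) = 22
Kyoto→Sendai→Nagasaki→Fukuoka→Nagoya: max(13, 25, 7, 22) = 25
The minimum achievable maximum is 22%.

22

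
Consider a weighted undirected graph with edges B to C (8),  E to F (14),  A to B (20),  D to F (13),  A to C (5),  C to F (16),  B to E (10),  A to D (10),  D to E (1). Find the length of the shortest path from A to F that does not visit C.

23

Comparing a few candidate routes:
A-B-E-D-F: 20 + 10 + 1 + 13 = 44
A-D-F: 10 + 13 = 23
A-D-E-F: 10 + 1 + 14 = 25
Shortest: 23.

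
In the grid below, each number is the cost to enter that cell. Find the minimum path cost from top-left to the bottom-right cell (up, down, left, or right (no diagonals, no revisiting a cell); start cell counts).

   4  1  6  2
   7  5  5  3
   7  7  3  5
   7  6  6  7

28

Take (0,0) -> (0,1) -> (0,2) -> (0,3) -> (1,3) -> (2,3) -> (3,3) for a total of 4 + 1 + 6 + 2 + 3 + 5 + 7 = 28.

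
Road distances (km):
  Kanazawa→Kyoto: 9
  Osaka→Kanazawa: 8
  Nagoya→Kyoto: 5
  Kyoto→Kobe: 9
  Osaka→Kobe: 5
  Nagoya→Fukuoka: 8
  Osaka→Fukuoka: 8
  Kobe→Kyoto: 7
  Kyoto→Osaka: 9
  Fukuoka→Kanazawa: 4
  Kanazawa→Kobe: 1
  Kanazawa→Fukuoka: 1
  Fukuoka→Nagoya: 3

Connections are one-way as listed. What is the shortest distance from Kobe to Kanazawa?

24

Paths from Kobe to Kanazawa:
Kobe→Kyoto→Osaka→Kanazawa: 7 + 9 + 8 = 24
Kobe→Kyoto→Osaka→Fukuoka→Kanazawa: 7 + 9 + 8 + 4 = 28
Best route has total 24 km.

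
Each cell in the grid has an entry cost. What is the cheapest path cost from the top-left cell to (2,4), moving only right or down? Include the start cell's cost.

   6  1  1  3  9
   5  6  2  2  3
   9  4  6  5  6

One optimal route is [0,0] -> [0,1] -> [0,2] -> [1,2] -> [1,3] -> [1,4] -> [2,4].
Its cost is 6 + 1 + 1 + 2 + 2 + 3 + 6 = 21.
(Top row then right column would cost 29.)

21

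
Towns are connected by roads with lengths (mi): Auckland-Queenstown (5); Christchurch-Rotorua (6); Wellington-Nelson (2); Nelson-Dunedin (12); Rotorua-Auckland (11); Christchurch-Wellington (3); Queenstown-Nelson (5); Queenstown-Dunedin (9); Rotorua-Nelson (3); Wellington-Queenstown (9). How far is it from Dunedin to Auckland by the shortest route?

Checking several routes:
Dunedin -> Queenstown -> Nelson -> Rotorua -> Auckland: 9 + 5 + 3 + 11 = 28
Dunedin -> Queenstown -> Auckland: 9 + 5 = 14
Dunedin -> Nelson -> Queenstown -> Auckland: 12 + 5 + 5 = 22
Dunedin -> Nelson -> Rotorua -> Auckland: 12 + 3 + 11 = 26
Best route has total 14 mi.

14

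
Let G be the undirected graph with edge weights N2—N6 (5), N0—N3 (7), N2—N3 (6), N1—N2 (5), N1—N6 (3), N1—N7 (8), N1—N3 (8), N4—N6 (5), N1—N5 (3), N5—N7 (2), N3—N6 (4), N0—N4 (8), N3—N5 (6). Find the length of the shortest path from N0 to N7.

15

A few of the N0→N7 routes:
N0 → N3 → N1 → N5 → N7: 7 + 8 + 3 + 2 = 20
N0 → N3 → N6 → N1 → N5 → N7: 7 + 4 + 3 + 3 + 2 = 19
N0 → N3 → N5 → N7: 7 + 6 + 2 = 15
Best route has total 15.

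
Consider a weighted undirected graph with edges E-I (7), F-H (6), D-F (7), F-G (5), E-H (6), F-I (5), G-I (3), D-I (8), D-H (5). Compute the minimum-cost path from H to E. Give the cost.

Checking several routes:
H→F→I→E: 6 + 5 + 7 = 18
H→F→G→I→E: 6 + 5 + 3 + 7 = 21
H→D→F→G→I→E: 5 + 7 + 5 + 3 + 7 = 27
H→E: 6
H→D→I→E: 5 + 8 + 7 = 20
H→D→F→I→E: 5 + 7 + 5 + 7 = 24
The minimum is 6.

6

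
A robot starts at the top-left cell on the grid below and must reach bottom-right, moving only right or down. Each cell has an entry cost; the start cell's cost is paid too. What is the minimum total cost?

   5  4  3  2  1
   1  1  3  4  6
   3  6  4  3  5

22

Path [0,0] → [1,0] → [1,1] → [1,2] → [1,3] → [2,3] → [2,4]: 5 + 1 + 1 + 3 + 4 + 3 + 5 = 22.
(Top row then right column would cost 26.)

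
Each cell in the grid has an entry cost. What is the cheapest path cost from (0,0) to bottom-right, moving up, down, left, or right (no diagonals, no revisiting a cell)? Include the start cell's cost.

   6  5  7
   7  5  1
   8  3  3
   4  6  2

Cheapest: (0,0) (0,1) (1,1) (1,2) (2,2) (3,2)
  6 + 5 + 5 + 1 + 3 + 2 = 22

22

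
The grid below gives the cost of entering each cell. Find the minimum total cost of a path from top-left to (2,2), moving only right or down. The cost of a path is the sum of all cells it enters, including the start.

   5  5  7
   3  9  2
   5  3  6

Best path: r0c0 -> r1c0 -> r2c0 -> r2c1 -> r2c2
Cost: 5 + 3 + 5 + 3 + 6 = 22
For comparison, the top-then-right route costs 25.

22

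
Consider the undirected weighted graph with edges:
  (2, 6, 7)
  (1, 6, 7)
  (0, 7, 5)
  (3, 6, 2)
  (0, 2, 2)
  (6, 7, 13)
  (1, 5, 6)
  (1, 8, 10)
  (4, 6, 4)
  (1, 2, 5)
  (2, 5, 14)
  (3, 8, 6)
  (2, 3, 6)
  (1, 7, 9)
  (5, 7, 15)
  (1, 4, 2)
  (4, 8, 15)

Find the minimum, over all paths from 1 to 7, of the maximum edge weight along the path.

Checking several routes:
1-4-6-3-2-0-7: max(2, 4, 2, 6, 2, 5) = 6
1-6-2-0-7: max(7, 7, 2, 5) = 7
1-2-0-7: max(5, 2, 5) = 5
Best route has worst link 5.

5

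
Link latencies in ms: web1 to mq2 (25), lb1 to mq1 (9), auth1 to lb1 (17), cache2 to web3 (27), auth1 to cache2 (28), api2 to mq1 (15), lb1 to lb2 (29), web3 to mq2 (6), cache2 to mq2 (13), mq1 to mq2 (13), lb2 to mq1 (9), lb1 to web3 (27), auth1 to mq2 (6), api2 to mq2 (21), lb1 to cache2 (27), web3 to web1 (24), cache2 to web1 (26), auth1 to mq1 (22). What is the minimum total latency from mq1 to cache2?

Comparing a few candidate routes:
mq1 -> lb1 -> cache2: 9 + 27 = 36
mq1 -> auth1 -> mq2 -> cache2: 22 + 6 + 13 = 41
mq1 -> mq2 -> cache2: 13 + 13 = 26
mq1 -> mq2 -> auth1 -> cache2: 13 + 6 + 28 = 47
mq1 -> lb1 -> auth1 -> mq2 -> cache2: 9 + 17 + 6 + 13 = 45
mq1 -> mq2 -> web3 -> cache2: 13 + 6 + 27 = 46
The minimum is 26 ms.

26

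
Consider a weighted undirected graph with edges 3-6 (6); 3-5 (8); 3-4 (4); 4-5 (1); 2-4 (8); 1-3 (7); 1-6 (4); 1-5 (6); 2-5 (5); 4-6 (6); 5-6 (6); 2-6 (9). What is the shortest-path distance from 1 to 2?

11

Comparing a few candidate routes:
1→6→2: 4 + 9 = 13
1→5→4→2: 6 + 1 + 8 = 15
1→6→5→2: 4 + 6 + 5 = 15
1→5→2: 6 + 5 = 11
Best route has total 11.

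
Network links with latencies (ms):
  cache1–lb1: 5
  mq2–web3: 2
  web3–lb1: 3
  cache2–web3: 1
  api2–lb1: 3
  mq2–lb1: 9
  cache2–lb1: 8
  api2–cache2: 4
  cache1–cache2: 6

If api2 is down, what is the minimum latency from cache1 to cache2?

Some routes from cache1 to cache2 avoiding api2:
cache1 - lb1 - web3 - cache2: 5 + 3 + 1 = 9
cache1 - cache2: 6
cache1 - lb1 - cache2: 5 + 8 = 13
The minimum is 6 ms.

6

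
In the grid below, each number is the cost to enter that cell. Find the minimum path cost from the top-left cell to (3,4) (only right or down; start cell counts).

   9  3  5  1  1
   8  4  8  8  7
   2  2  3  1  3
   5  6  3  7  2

27

Take [0,0] [0,1] [1,1] [2,1] [2,2] [2,3] [2,4] [3,4] for a total of 9 + 3 + 4 + 2 + 3 + 1 + 3 + 2 = 27.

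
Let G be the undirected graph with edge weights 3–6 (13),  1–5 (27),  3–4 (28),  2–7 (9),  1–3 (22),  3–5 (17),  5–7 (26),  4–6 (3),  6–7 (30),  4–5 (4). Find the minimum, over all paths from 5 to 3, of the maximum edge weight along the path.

Candidate routes:
5 - 1 - 3: max(27, 22) = 27
5 - 7 - 6 - 4 - 3: max(26, 30, 3, 28) = 30
5 - 4 - 6 - 3: max(4, 3, 13) = 13
5 - 4 - 3: max(4, 28) = 28
5 - 3: max(17) = 17
5 - 7 - 6 - 3: max(26, 30, 13) = 30
The minimum achievable maximum is 13.

13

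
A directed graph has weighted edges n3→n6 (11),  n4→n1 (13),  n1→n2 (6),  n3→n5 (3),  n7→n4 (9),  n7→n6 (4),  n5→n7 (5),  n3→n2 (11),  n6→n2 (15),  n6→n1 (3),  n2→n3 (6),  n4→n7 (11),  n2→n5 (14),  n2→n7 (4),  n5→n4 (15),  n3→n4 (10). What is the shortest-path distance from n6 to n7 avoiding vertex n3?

13

Checking several routes:
n6→n1→n2→n7: 3 + 6 + 4 = 13
n6→n2→n7: 15 + 4 = 19
n6→n1→n2→n5→n7: 3 + 6 + 14 + 5 = 28
n6→n2→n5→n7: 15 + 14 + 5 = 34
The minimum is 13.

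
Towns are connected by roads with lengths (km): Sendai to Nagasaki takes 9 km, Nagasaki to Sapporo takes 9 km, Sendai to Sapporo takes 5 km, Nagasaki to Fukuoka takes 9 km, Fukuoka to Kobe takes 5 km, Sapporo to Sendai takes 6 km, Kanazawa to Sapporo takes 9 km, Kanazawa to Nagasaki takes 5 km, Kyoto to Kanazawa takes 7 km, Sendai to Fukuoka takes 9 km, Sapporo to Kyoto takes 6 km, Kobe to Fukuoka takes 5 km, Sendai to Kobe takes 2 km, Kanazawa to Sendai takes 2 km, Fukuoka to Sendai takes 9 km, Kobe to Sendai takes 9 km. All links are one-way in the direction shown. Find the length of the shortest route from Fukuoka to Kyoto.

Routes from Fukuoka to Kyoto:
Fukuoka - Sendai - Nagasaki - Sapporo - Kyoto: 9 + 9 + 9 + 6 = 33
Fukuoka - Kobe - Sendai - Sapporo - Kyoto: 5 + 9 + 5 + 6 = 25
Fukuoka - Sendai - Sapporo - Kyoto: 9 + 5 + 6 = 20
Fukuoka - Kobe - Sendai - Nagasaki - Sapporo - Kyoto: 5 + 9 + 9 + 9 + 6 = 38
Best route has total 20 km.

20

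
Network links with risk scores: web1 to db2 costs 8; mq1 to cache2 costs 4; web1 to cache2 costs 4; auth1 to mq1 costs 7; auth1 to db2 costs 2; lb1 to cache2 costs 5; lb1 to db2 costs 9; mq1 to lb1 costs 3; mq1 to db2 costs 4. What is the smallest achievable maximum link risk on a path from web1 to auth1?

Some routes from web1 to auth1:
web1 - cache2 - mq1 - auth1: max(4, 4, 7) = 7
web1 - cache2 - lb1 - mq1 - db2 - auth1: max(4, 5, 3, 4, 2) = 5
web1 - cache2 - mq1 - db2 - auth1: max(4, 4, 4, 2) = 4
web1 - cache2 - lb1 - mq1 - auth1: max(4, 5, 3, 7) = 7
Smallest bottleneck: 4.

4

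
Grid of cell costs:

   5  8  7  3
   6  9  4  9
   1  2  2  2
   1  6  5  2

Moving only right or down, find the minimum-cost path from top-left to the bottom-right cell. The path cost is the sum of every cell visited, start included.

20

Take (0,0)→(1,0)→(2,0)→(2,1)→(2,2)→(2,3)→(3,3) for a total of 5 + 6 + 1 + 2 + 2 + 2 + 2 = 20.
(Top row then right column would cost 36.)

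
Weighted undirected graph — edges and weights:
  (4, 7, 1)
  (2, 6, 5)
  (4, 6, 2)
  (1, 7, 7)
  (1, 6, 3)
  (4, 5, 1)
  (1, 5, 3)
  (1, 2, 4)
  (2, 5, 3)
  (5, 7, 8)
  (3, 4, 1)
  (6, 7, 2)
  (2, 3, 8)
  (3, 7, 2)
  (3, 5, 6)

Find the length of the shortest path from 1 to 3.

Some routes from 1 to 3:
1 - 6 - 4 - 3: 3 + 2 + 1 = 6
1 - 6 - 7 - 3: 3 + 2 + 2 = 7
1 - 5 - 4 - 7 - 3: 3 + 1 + 1 + 2 = 7
1 - 5 - 4 - 3: 3 + 1 + 1 = 5
1 - 6 - 4 - 7 - 3: 3 + 2 + 1 + 2 = 8
1 - 6 - 7 - 4 - 3: 3 + 2 + 1 + 1 = 7
The minimum is 5.

5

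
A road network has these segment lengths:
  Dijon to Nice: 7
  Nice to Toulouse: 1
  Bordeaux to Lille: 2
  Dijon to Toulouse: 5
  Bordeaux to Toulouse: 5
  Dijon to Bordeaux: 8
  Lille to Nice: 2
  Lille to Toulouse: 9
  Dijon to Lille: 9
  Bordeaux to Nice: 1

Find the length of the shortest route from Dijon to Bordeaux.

7

A few of the Dijon→Bordeaux routes:
Dijon-Nice-Bordeaux: 7 + 1 = 8
Dijon-Toulouse-Bordeaux: 5 + 5 = 10
Dijon-Bordeaux: 8
Dijon-Toulouse-Nice-Bordeaux: 5 + 1 + 1 = 7
Dijon-Nice-Lille-Bordeaux: 7 + 2 + 2 = 11
Dijon-Toulouse-Nice-Lille-Bordeaux: 5 + 1 + 2 + 2 = 10
The minimum is 7.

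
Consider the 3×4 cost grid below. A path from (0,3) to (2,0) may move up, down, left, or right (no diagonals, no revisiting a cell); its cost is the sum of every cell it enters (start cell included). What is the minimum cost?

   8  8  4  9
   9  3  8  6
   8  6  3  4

One optimal route is r0c3 -> r1c3 -> r2c3 -> r2c2 -> r2c1 -> r2c0.
Its cost is 9 + 6 + 4 + 3 + 6 + 8 = 36.

36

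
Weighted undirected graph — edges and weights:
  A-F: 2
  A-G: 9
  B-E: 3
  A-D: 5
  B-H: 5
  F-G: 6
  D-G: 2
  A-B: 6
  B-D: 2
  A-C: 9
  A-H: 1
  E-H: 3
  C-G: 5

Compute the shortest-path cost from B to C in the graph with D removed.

15

A few of the B→C routes:
B-A-C: 6 + 9 = 15
B-H-A-C: 5 + 1 + 9 = 15
B-E-H-A-C: 3 + 3 + 1 + 9 = 16
Best route has total 15.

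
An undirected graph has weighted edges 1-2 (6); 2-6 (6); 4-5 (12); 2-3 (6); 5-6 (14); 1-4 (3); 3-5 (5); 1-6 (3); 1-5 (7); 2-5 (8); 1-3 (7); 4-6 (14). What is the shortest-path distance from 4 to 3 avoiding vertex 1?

17

A few of the 4→3 routes:
4→6→2→5→3: 14 + 6 + 8 + 5 = 33
4→5→3: 12 + 5 = 17
4→5→2→3: 12 + 8 + 6 = 26
4→6→2→3: 14 + 6 + 6 = 26
4→6→5→3: 14 + 14 + 5 = 33
The minimum is 17.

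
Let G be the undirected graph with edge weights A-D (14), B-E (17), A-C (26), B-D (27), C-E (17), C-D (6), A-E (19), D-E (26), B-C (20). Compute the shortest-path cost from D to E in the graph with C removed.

Paths from D to E avoiding C:
D-A-E: 14 + 19 = 33
D-B-E: 27 + 17 = 44
D-E: 26
Best route has total 26.

26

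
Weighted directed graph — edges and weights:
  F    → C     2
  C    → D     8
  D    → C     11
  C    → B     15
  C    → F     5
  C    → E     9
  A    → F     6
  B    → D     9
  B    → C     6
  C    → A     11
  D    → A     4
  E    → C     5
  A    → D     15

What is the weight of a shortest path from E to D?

Paths from E to D:
E→C→A→D: 5 + 11 + 15 = 31
E→C→D: 5 + 8 = 13
E→C→B→D: 5 + 15 + 9 = 29
Best route has total 13.

13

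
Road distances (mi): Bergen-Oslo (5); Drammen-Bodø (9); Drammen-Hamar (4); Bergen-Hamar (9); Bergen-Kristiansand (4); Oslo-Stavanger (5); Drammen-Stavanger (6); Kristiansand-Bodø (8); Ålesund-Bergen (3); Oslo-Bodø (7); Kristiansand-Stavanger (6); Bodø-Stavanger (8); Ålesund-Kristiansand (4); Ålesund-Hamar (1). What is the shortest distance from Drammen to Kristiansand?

9

Comparing a few candidate routes:
Drammen→Bodø→Kristiansand: 9 + 8 = 17
Drammen→Stavanger→Oslo→Bergen→Kristiansand: 6 + 5 + 5 + 4 = 20
Drammen→Stavanger→Kristiansand: 6 + 6 = 12
Drammen→Hamar→Ålesund→Kristiansand: 4 + 1 + 4 = 9
Drammen→Hamar→Ålesund→Bergen→Kristiansand: 4 + 1 + 3 + 4 = 12
Drammen→Hamar→Bergen→Kristiansand: 4 + 9 + 4 = 17
The minimum is 9 mi.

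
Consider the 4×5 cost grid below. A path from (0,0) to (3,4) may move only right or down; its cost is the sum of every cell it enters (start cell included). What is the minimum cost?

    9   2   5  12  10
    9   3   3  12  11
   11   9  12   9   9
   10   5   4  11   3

Path [0,0] → [0,1] → [1,1] → [2,1] → [3,1] → [3,2] → [3,3] → [3,4]: 9 + 2 + 3 + 9 + 5 + 4 + 11 + 3 = 46.

46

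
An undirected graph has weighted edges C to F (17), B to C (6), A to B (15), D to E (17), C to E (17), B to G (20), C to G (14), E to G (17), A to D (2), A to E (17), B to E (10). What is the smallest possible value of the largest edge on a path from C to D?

15

Checking several routes:
C→G→E→B→A→D: max(14, 17, 10, 15, 2) = 17
C→G→E→A→D: max(14, 17, 17, 2) = 17
C→B→A→D: max(6, 15, 2) = 15
C→G→E→D: max(14, 17, 17) = 17
Best route has worst link 15.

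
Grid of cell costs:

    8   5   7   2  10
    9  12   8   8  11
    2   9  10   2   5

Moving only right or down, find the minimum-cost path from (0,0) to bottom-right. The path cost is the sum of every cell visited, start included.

37

Cheapest: (0,0) → (0,1) → (0,2) → (0,3) → (1,3) → (2,3) → (2,4)
  8 + 5 + 7 + 2 + 8 + 2 + 5 = 37
(Top row then right column would cost 48.)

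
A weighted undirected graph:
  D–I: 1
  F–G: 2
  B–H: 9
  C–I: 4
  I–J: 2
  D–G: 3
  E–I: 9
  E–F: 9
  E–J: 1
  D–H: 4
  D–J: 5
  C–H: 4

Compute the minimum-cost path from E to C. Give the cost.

7

A few of the E→C routes:
E - J - I - C: 1 + 2 + 4 = 7
E - I - C: 9 + 4 = 13
E - J - D - H - C: 1 + 5 + 4 + 4 = 14
E - J - I - D - H - C: 1 + 2 + 1 + 4 + 4 = 12
E - J - D - I - C: 1 + 5 + 1 + 4 = 11
The minimum is 7.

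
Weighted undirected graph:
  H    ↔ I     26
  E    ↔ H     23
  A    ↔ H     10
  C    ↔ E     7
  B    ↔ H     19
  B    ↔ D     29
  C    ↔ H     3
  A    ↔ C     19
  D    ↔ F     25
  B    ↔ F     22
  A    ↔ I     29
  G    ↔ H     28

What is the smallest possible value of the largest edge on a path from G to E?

Paths from G to E:
G → H → E: max(28, 23) = 28
G → H → I → A → C → E: max(28, 26, 29, 19, 7) = 29
G → H → A → C → E: max(28, 10, 19, 7) = 28
G → H → C → E: max(28, 3, 7) = 28
The minimum achievable maximum is 28.

28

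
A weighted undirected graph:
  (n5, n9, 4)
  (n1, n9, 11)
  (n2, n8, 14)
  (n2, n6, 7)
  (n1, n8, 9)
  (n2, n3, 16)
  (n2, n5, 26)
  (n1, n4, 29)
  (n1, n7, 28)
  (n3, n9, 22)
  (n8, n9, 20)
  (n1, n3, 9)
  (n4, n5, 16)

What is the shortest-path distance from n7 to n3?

A few of the n7→n3 routes:
n7 → n1 → n9 → n5 → n2 → n3: 28 + 11 + 4 + 26 + 16 = 85
n7 → n1 → n8 → n9 → n3: 28 + 9 + 20 + 22 = 79
n7 → n1 → n9 → n3: 28 + 11 + 22 = 61
n7 → n1 → n3: 28 + 9 = 37
n7 → n1 → n8 → n2 → n3: 28 + 9 + 14 + 16 = 67
Best route has total 37.

37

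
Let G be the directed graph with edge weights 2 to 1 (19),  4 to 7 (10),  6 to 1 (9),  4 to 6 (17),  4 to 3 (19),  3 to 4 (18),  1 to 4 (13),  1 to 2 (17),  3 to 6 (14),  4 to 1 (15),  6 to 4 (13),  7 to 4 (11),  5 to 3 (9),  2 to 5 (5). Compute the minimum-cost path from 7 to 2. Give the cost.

Paths from 7 to 2:
7 -> 4 -> 6 -> 1 -> 2: 11 + 17 + 9 + 17 = 54
7 -> 4 -> 3 -> 6 -> 1 -> 2: 11 + 19 + 14 + 9 + 17 = 70
7 -> 4 -> 1 -> 2: 11 + 15 + 17 = 43
Best route has total 43.

43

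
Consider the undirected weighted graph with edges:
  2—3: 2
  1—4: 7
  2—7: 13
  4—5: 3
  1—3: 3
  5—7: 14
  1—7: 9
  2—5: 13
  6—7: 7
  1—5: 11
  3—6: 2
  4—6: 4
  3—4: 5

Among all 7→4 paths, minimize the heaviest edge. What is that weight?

7

Some routes from 7 to 4:
7 → 1 → 4: max(9, 7) = 9
7 → 6 → 3 → 1 → 4: max(7, 2, 3, 7) = 7
7 → 6 → 3 → 4: max(7, 2, 5) = 7
7 → 6 → 4: max(7, 4) = 7
7 → 1 → 3 → 4: max(9, 3, 5) = 9
Best route has worst link 7.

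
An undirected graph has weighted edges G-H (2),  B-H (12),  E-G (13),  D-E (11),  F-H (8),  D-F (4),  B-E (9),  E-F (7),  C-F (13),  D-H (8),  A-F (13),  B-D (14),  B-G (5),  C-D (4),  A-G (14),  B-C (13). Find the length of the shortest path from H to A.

Comparing a few candidate routes:
H - F - A: 8 + 13 = 21
H - B - G - A: 12 + 5 + 14 = 31
H - G - E - F - A: 2 + 13 + 7 + 13 = 35
H - G - B - E - F - A: 2 + 5 + 9 + 7 + 13 = 36
H - G - A: 2 + 14 = 16
H - D - F - A: 8 + 4 + 13 = 25
Best route has total 16.

16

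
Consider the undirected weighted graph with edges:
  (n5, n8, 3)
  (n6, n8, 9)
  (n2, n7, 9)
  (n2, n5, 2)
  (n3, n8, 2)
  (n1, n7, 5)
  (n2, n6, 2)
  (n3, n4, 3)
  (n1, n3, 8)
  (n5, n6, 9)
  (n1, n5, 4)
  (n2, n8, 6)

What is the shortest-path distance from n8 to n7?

A few of the n8→n7 routes:
n8 → n2 → n5 → n1 → n7: 6 + 2 + 4 + 5 = 17
n8 → n5 → n1 → n7: 3 + 4 + 5 = 12
n8 → n5 → n2 → n7: 3 + 2 + 9 = 14
n8 → n3 → n1 → n7: 2 + 8 + 5 = 15
n8 → n2 → n7: 6 + 9 = 15
Best route has total 12.

12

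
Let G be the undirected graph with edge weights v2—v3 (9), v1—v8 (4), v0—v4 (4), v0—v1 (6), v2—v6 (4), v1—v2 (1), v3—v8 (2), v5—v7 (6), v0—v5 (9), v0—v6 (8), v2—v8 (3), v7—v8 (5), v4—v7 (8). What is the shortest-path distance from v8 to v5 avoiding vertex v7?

Comparing a few candidate routes:
v8 → v2 → v1 → v0 → v5: 3 + 1 + 6 + 9 = 19
v8 → v1 → v0 → v5: 4 + 6 + 9 = 19
v8 → v3 → v2 → v1 → v0 → v5: 2 + 9 + 1 + 6 + 9 = 27
v8 → v2 → v6 → v0 → v5: 3 + 4 + 8 + 9 = 24
v8 → v1 → v2 → v6 → v0 → v5: 4 + 1 + 4 + 8 + 9 = 26
The minimum is 19.

19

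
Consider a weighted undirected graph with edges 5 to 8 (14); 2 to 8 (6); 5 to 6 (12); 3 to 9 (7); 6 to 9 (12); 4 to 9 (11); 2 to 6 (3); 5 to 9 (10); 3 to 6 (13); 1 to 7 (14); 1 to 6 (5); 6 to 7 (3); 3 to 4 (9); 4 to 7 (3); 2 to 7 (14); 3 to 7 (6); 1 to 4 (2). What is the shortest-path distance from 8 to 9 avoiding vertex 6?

Checking several routes:
8-2-7-4-3-9: 6 + 14 + 3 + 9 + 7 = 39
8-5-9: 14 + 10 = 24
8-2-7-3-9: 6 + 14 + 6 + 7 = 33
8-2-7-4-9: 6 + 14 + 3 + 11 = 34
The minimum is 24.

24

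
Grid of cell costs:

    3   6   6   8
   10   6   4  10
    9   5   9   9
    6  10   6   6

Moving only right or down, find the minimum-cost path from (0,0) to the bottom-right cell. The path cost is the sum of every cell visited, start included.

40

Path r0c0 -> r0c1 -> r0c2 -> r1c2 -> r2c2 -> r3c2 -> r3c3: 3 + 6 + 6 + 4 + 9 + 6 + 6 = 40.
(Top row then right column would cost 48.)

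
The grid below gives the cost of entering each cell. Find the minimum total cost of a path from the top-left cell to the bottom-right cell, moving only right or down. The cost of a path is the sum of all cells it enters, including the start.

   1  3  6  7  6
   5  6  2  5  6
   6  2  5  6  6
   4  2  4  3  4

25

Cheapest: (0,0) -> (0,1) -> (1,1) -> (2,1) -> (3,1) -> (3,2) -> (3,3) -> (3,4)
  1 + 3 + 6 + 2 + 2 + 4 + 3 + 4 = 25
For comparison, the top-then-right route costs 39.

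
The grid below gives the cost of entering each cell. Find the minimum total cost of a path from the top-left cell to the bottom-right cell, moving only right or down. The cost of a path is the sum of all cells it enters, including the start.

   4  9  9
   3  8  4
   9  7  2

21

One optimal route is (0,0) (1,0) (1,1) (1,2) (2,2).
Its cost is 4 + 3 + 8 + 4 + 2 = 21.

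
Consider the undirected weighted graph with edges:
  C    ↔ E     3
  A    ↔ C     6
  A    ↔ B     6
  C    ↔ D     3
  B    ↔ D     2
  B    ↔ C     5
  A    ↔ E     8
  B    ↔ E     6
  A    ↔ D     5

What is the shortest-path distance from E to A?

8

Some routes from E to A:
E - A: 8
E - C - D - A: 3 + 3 + 5 = 11
E - C - B - A: 3 + 5 + 6 = 14
E - C - A: 3 + 6 = 9
E - B - A: 6 + 6 = 12
E - B - D - A: 6 + 2 + 5 = 13
Shortest: 8.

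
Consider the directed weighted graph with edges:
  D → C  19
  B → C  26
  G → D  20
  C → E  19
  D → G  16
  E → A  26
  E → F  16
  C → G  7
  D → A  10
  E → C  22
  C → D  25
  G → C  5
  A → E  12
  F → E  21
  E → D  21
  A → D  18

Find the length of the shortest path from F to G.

A few of the F→G routes:
F → E → D → G: 21 + 21 + 16 = 58
F → E → D → C → G: 21 + 21 + 19 + 7 = 68
F → E → A → D → G: 21 + 26 + 18 + 16 = 81
F → E → C → G: 21 + 22 + 7 = 50
Best route has total 50.

50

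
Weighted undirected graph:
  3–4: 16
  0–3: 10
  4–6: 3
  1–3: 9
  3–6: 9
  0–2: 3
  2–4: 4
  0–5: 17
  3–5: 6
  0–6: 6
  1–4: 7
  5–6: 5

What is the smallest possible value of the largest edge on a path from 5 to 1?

A few of the 5→1 routes:
5 -> 6 -> 0 -> 2 -> 4 -> 1: max(5, 6, 3, 4, 7) = 7
5 -> 3 -> 6 -> 0 -> 2 -> 4 -> 1: max(6, 9, 6, 3, 4, 7) = 9
5 -> 6 -> 4 -> 1: max(5, 3, 7) = 7
5 -> 6 -> 3 -> 1: max(5, 9, 9) = 9
Smallest bottleneck: 7.

7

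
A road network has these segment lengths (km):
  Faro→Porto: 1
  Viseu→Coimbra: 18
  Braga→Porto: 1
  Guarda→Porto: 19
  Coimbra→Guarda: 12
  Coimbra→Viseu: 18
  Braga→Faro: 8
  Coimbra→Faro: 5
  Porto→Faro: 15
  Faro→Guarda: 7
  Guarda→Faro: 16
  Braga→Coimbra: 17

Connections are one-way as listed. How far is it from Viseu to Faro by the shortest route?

23

Paths from Viseu to Faro:
Viseu-Coimbra-Guarda-Faro: 18 + 12 + 16 = 46
Viseu-Coimbra-Guarda-Porto-Faro: 18 + 12 + 19 + 15 = 64
Viseu-Coimbra-Faro: 18 + 5 = 23
Shortest: 23 km.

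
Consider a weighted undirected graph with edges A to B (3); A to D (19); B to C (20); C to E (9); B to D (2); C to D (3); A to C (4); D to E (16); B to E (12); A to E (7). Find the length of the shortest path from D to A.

Comparing a few candidate routes:
D -> C -> E -> A: 3 + 9 + 7 = 19
D -> A: 19
D -> C -> A: 3 + 4 = 7
D -> B -> A: 2 + 3 = 5
The minimum is 5.

5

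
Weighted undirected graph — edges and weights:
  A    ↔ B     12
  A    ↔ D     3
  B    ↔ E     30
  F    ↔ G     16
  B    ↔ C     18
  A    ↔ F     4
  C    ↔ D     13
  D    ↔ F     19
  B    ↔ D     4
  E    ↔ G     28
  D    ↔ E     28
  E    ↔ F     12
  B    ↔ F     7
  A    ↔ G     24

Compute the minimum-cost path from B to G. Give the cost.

23

Some routes from B to G:
B→D→A→F→G: 4 + 3 + 4 + 16 = 27
B→D→A→G: 4 + 3 + 24 = 31
B→F→G: 7 + 16 = 23
Best route has total 23.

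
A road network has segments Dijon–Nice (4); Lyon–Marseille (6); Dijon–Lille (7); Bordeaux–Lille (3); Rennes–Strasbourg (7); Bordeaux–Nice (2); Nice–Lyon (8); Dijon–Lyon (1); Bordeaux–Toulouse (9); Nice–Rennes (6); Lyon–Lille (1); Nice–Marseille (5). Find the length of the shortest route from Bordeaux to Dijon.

5

Checking several routes:
Bordeaux-Nice-Lyon-Dijon: 2 + 8 + 1 = 11
Bordeaux-Lille-Lyon-Dijon: 3 + 1 + 1 = 5
Bordeaux-Lille-Dijon: 3 + 7 = 10
Bordeaux-Nice-Dijon: 2 + 4 = 6
Shortest: 5 mi.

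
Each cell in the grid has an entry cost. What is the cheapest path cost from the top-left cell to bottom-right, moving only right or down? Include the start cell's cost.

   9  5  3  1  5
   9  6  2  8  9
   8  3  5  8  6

Path r0c0 → r0c1 → r0c2 → r0c3 → r0c4 → r1c4 → r2c4: 9 + 5 + 3 + 1 + 5 + 9 + 6 = 38.

38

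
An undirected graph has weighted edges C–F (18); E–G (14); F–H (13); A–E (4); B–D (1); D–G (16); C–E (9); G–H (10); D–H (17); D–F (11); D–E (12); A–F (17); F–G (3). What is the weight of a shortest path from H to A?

28

A few of the H→A routes:
H→G→F→A: 10 + 3 + 17 = 30
H→G→E→A: 10 + 14 + 4 = 28
H→F→G→E→A: 13 + 3 + 14 + 4 = 34
H→F→A: 13 + 17 = 30
H→D→E→A: 17 + 12 + 4 = 33
Best route has total 28.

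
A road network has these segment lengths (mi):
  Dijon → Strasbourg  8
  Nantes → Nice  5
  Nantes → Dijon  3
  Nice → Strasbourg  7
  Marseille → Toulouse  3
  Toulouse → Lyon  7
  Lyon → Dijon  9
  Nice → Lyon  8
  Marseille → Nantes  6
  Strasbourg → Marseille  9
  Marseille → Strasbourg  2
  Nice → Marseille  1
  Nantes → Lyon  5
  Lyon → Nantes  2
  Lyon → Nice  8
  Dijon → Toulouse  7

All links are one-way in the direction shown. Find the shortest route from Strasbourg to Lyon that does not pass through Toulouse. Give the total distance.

Candidate routes:
Strasbourg→Marseille→Nantes→Lyon: 9 + 6 + 5 = 20
Strasbourg→Marseille→Nantes→Nice→Lyon: 9 + 6 + 5 + 8 = 28
The minimum is 20 mi.

20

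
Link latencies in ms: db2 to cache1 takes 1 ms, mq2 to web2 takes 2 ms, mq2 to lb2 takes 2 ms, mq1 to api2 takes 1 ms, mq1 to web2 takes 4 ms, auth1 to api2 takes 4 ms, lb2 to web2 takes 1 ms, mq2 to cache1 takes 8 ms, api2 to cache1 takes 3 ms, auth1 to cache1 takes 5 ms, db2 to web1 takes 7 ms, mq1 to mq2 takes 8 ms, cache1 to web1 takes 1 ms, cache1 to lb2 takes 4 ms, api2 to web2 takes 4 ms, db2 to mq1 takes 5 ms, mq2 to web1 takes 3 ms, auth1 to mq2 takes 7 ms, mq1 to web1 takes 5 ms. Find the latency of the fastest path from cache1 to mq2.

A few of the cache1→mq2 routes:
cache1→api2→web2→lb2→mq2: 3 + 4 + 1 + 2 = 10
cache1→mq2: 8
cache1→api2→web2→mq2: 3 + 4 + 2 = 9
cache1→lb2→mq2: 4 + 2 = 6
cache1→lb2→web2→mq2: 4 + 1 + 2 = 7
cache1→web1→mq2: 1 + 3 = 4
Shortest: 4 ms.

4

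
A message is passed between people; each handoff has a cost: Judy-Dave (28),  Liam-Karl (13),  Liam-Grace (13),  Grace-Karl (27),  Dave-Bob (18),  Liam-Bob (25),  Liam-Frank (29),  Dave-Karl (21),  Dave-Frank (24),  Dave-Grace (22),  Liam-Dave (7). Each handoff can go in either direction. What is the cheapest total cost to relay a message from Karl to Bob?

38

Some routes from Karl to Bob:
Karl → Liam → Dave → Bob: 13 + 7 + 18 = 38
Karl → Grace → Liam → Dave → Bob: 27 + 13 + 7 + 18 = 65
Karl → Liam → Bob: 13 + 25 = 38
Karl → Dave → Liam → Bob: 21 + 7 + 25 = 53
Karl → Dave → Bob: 21 + 18 = 39
Best route has total 38.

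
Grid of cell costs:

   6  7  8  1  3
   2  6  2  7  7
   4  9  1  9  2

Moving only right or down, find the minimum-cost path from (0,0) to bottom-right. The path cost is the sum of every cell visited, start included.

28

One optimal route is r0c0 → r1c0 → r1c1 → r1c2 → r2c2 → r2c3 → r2c4.
Its cost is 6 + 2 + 6 + 2 + 1 + 9 + 2 = 28.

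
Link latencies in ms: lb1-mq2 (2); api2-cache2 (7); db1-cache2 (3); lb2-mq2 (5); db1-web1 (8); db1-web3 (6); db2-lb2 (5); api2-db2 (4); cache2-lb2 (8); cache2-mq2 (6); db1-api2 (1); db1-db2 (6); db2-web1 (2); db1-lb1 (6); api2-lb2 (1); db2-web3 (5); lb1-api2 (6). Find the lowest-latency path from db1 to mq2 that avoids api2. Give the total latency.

8

Some routes from db1 to mq2 avoiding api2:
db1 -> cache2 -> mq2: 3 + 6 = 9
db1 -> lb1 -> mq2: 6 + 2 = 8
db1 -> cache2 -> lb2 -> mq2: 3 + 8 + 5 = 16
db1 -> db2 -> lb2 -> mq2: 6 + 5 + 5 = 16
Best route has total 8 ms.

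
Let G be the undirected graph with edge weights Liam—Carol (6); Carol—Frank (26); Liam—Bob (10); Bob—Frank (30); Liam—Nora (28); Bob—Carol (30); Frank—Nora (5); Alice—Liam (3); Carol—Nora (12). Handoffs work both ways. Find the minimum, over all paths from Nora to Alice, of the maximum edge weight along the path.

Comparing a few candidate routes:
Nora - Frank - Carol - Bob - Liam - Alice: max(5, 26, 30, 10, 3) = 30
Nora - Carol - Bob - Liam - Alice: max(12, 30, 10, 3) = 30
Nora - Liam - Alice: max(28, 3) = 28
Nora - Carol - Liam - Alice: max(12, 6, 3) = 12
Nora - Frank - Carol - Liam - Alice: max(5, 26, 6, 3) = 26
Nora - Carol - Frank - Bob - Liam - Alice: max(12, 26, 30, 10, 3) = 30
Best route has worst link 12.

12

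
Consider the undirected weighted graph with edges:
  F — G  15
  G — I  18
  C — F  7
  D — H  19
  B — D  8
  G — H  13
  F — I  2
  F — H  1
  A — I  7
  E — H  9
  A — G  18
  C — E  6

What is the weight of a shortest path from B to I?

30

A few of the B→I routes:
B -> D -> H -> F -> I: 8 + 19 + 1 + 2 = 30
B -> D -> H -> G -> F -> I: 8 + 19 + 13 + 15 + 2 = 57
B -> D -> H -> E -> C -> F -> I: 8 + 19 + 9 + 6 + 7 + 2 = 51
Shortest: 30.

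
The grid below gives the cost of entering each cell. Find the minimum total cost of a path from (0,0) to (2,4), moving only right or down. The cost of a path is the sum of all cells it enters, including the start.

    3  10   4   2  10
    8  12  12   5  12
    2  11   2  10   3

Cheapest: (0,0)→(0,1)→(0,2)→(0,3)→(1,3)→(2,3)→(2,4)
  3 + 10 + 4 + 2 + 5 + 10 + 3 = 37
For comparison, the top-then-right route costs 44.

37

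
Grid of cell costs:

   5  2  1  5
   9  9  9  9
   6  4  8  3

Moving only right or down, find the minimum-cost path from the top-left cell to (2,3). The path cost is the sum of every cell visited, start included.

Take r0c0→r0c1→r0c2→r0c3→r1c3→r2c3 for a total of 5 + 2 + 1 + 5 + 9 + 3 = 25.

25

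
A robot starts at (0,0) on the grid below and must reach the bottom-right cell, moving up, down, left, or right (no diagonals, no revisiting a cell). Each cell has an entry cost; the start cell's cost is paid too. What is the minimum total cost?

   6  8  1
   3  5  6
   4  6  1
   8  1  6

26

Take r0c0 -> r1c0 -> r2c0 -> r2c1 -> r2c2 -> r3c2 for a total of 6 + 3 + 4 + 6 + 1 + 6 = 26.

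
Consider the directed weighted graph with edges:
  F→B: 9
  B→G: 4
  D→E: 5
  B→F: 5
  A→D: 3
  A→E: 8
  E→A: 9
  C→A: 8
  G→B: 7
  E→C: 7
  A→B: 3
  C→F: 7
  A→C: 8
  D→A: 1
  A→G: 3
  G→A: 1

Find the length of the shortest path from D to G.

4

A few of the D→G routes:
D-A-G: 1 + 3 = 4
D-E-A-G: 5 + 9 + 3 = 17
D-E-C-A-G: 5 + 7 + 8 + 3 = 23
D-A-B-G: 1 + 3 + 4 = 8
D-E-A-B-G: 5 + 9 + 3 + 4 = 21
D-E-C-A-B-G: 5 + 7 + 8 + 3 + 4 = 27
The minimum is 4.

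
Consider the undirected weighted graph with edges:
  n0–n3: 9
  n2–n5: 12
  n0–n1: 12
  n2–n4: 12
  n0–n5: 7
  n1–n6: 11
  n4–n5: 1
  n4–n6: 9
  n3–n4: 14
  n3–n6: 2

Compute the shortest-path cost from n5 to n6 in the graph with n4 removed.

Paths from n5 to n6 avoiding n4:
n5→n0→n1→n6: 7 + 12 + 11 = 30
n5→n0→n3→n6: 7 + 9 + 2 = 18
The minimum is 18.

18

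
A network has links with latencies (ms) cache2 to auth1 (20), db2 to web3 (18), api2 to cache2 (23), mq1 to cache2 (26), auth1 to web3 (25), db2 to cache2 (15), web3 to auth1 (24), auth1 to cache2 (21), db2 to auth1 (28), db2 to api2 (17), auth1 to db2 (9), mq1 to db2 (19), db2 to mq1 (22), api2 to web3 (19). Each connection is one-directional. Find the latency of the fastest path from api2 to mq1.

Routes from api2 to mq1:
api2 -> cache2 -> auth1 -> db2 -> mq1: 23 + 20 + 9 + 22 = 74
api2 -> web3 -> auth1 -> db2 -> mq1: 19 + 24 + 9 + 22 = 74
The minimum is 74 ms.

74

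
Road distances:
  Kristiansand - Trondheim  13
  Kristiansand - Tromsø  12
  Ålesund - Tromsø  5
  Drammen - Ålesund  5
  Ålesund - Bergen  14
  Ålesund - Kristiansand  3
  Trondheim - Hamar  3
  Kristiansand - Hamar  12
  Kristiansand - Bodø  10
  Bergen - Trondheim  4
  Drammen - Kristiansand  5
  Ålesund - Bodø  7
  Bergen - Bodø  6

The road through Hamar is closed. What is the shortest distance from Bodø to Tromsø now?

12

A few of the Bodø→Tromsø routes:
Bodø→Kristiansand→Ålesund→Tromsø: 10 + 3 + 5 = 18
Bodø→Kristiansand→Tromsø: 10 + 12 = 22
Bodø→Ålesund→Tromsø: 7 + 5 = 12
The minimum is 12.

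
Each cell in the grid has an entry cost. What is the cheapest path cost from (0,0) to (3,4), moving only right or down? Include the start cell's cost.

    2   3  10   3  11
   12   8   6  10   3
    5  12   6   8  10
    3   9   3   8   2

Cheapest: r0c0 r0c1 r1c1 r1c2 r2c2 r3c2 r3c3 r3c4
  2 + 3 + 8 + 6 + 6 + 3 + 8 + 2 = 38
For comparison, the top-then-right route costs 44.

38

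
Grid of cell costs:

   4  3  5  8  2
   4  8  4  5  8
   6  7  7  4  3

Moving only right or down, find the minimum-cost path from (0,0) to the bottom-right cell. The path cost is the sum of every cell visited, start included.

28

Cheapest: [0,0] → [0,1] → [0,2] → [1,2] → [1,3] → [2,3] → [2,4]
  4 + 3 + 5 + 4 + 5 + 4 + 3 = 28
For comparison, the top-then-right route costs 33.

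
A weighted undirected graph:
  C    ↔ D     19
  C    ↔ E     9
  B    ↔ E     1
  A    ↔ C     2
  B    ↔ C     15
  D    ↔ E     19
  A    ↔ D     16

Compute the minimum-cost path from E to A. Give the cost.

11

Checking several routes:
E→C→A: 9 + 2 = 11
E→D→A: 19 + 16 = 35
E→B→C→A: 1 + 15 + 2 = 18
The minimum is 11.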